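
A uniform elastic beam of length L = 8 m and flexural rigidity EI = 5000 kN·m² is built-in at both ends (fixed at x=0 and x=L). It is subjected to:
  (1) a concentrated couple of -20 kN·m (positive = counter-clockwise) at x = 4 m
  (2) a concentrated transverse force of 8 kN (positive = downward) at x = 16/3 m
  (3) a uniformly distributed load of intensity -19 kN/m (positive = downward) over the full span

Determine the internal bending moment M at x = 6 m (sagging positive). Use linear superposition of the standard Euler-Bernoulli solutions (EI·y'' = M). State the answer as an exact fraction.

M(6) = -421/54 kN·m

Load 1 — applied couple M₀=-20 kN·m at a=4 m (b=L-a=4):
  M_1 = R_Ax - M_A - M₀  [x>a] with R_A=-15/4, M_A=-5 = (-15/4)·6 - (-5) - (-20) = 5/2 kN·m
Load 2 — point force P=8 kN at a=16/3 m (b=L-a=8/3):
  M_2 = Pa²(a+3b)(L-x)/L³ - Pa²b/L²  [x>a] = 8·(16/3)²·((16/3)+3·(8/3))·(8-6)/8³ - 8·(16/3)²·(8/3)/8² = 64/27 kN·m
Load 3 — uniform load w=-19 kN/m over full span:
  M_3 = wLx/2 - wL²/12 - wx²/2 = (-19)·8·6/2 - (-19)·8²/12 - (-19)·6²/2 = -38/3 kN·m
Superposition: M = Σ M_i = -421/54 kN·m ≈ -7.796296 kN·m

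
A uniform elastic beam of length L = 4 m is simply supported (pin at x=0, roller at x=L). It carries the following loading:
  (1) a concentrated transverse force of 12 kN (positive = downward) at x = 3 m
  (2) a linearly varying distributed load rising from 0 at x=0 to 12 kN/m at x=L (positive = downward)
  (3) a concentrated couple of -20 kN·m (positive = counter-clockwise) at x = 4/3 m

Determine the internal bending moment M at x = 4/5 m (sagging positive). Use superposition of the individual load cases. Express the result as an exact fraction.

M(4/5) = 568/125 kN·m

Load 1 — point force P=12 kN at a=3 m (b=L-a=1):
  M_1 = Pbx/L  [x≤a] = 12·1·(4/5)/4 = 12/5 kN·m
Load 2 — triangular load w₀=12 kN/m (0→w₀ over full span):
  M_2 = w₀Lx/6 - w₀x³/(6L) = 12·4·(4/5)/6 - 12·(4/5)³/(6·4) = 768/125 kN·m
Load 3 — applied couple M₀=-20 kN·m at a=4/3 m (b=L-a=8/3):
  M_3 = M₀x/L  [x≤a] = (-20)·(4/5)/4 = -4 kN·m
Superposition: M = Σ M_i = 568/125 kN·m ≈ 4.544000 kN·m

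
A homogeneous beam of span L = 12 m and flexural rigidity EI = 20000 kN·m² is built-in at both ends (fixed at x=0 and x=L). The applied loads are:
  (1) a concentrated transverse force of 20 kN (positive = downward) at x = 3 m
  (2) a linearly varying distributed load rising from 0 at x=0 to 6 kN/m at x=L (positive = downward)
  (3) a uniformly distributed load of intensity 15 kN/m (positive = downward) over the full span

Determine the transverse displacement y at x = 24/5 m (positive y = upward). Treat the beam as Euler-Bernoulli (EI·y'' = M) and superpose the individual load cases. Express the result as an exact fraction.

Load 1 — point force P=20 kN at a=3 m (b=L-a=9):
  y_1 = -Pa²(L-x)²(3bL-(3b+a)(L-x))/(6L³EI)  [x>a] = -20·3²·(12-(24/5))²·(3·9·12-(3·9+3)·(12-(24/5)))/(6·12³·20000) = -243/50000 m
Load 2 — triangular load w₀=6 kN/m (0→w₀ over full span):
  y_2 = -w₀x²(L-x)²(x+2L)/(120LEI) = -6·(24/5)²·(12-(24/5))²·((24/5)+2·12)/(120·12·20000) = -69984/9765625 m
Load 3 — uniform load w=15 kN/m over full span:
  y_3 = -wx²(L-x)²/(24EI) = -15·(24/5)²·(12-(24/5))²/(24·20000) = -2916/78125 m
Superposition: y = Σ y_i = -7711119/156250000 m ≈ -0.049351 m

y(24/5) = -7711119/156250000 m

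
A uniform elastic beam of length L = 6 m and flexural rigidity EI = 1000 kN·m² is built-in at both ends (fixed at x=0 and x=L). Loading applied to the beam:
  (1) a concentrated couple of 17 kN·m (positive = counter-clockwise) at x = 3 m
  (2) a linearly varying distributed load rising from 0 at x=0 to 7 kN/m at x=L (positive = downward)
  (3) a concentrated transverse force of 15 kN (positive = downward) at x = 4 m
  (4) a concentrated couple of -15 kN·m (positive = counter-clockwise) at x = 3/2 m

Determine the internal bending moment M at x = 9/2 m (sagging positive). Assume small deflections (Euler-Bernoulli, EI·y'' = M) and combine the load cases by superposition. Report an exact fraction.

Load 1 — applied couple M₀=17 kN·m at a=3 m (b=L-a=3):
  M_1 = R_Ax - M_A - M₀  [x>a] with R_A=17/4, M_A=17/4 = (17/4)·(9/2) - (17/4) - 17 = -17/8 kN·m
Load 2 — triangular load w₀=7 kN/m (0→w₀ over full span):
  M_2 = 3w₀Lx/20 - w₀L²/30 - w₀x³/(6L) = 3·7·6·(9/2)/20 - 7·6²/30 - 7·(9/2)³/(6·6) = 357/160 kN·m
Load 3 — point force P=15 kN at a=4 m (b=L-a=2):
  M_3 = Pa²(a+3b)(L-x)/L³ - Pa²b/L²  [x>a] = 15·4²·(4+3·2)·(6-(9/2))/6³ - 15·4²·2/6² = 10/3 kN·m
Load 4 — applied couple M₀=-15 kN·m at a=3/2 m (b=L-a=9/2):
  M_4 = R_Ax - M_A - M₀  [x>a] with R_A=-45/16, M_A=45/16 = (-45/16)·(9/2) - (45/16) - (-15) = -15/32 kN·m
Superposition: M = Σ M_i = 713/240 kN·m ≈ 2.970833 kN·m

M(9/2) = 713/240 kN·m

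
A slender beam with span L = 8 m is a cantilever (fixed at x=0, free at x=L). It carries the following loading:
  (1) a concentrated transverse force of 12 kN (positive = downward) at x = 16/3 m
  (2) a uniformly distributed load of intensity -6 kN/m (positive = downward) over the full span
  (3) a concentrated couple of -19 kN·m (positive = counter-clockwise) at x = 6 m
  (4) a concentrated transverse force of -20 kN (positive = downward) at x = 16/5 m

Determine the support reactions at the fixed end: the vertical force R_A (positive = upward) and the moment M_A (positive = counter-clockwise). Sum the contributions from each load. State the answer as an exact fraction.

R_A = -56 kN, M_A = -173 kN·m

Load 1 — point force P=12 kN at a=16/3 m (b=L-a=8/3):
  R_A = P = 12 kN
  M_A = Pa = 12·(16/3) = 64 kN·m
Load 2 — uniform load w=-6 kN/m over full span:
  R_A = wL = (-6)·8 = -48 kN
  M_A = wL²/2 = (-6)·8²/2 = -192 kN·m
Load 3 — applied couple M₀=-19 kN·m at a=6 m (b=L-a=2):
  R_A = 0 kN
  M_A = -M₀ = -(-19) = 19 kN·m
Load 4 — point force P=-20 kN at a=16/5 m (b=L-a=24/5):
  R_A = P = (-20) = -20 kN
  M_A = Pa = (-20)·(16/5) = -64 kN·m
Superposition: R_A = -56 kN, M_A = -173 kN·m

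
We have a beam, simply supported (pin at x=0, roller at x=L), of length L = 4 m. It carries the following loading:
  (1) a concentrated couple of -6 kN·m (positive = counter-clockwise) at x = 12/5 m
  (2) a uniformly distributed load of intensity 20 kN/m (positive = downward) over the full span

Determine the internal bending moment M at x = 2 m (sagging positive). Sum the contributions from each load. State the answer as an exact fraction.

M(2) = 37 kN·m

Load 1 — applied couple M₀=-6 kN·m at a=12/5 m (b=L-a=8/5):
  M_1 = M₀x/L  [x≤a] = (-6)·2/4 = -3 kN·m
Load 2 — uniform load w=20 kN/m over full span:
  M_2 = wx(L-x)/2 = 20·2·(4-2)/2 = 40 kN·m
Superposition: M = Σ M_i = 37 kN·m ≈ 37.000000 kN·m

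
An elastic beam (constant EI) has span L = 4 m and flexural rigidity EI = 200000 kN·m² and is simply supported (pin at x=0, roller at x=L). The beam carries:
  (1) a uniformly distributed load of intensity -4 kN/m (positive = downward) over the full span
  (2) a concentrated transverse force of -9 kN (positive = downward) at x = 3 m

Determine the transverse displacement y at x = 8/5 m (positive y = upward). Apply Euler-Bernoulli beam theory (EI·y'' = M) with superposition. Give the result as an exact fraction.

y(8/5) = 12601/125000000 m

Load 1 — uniform load w=-4 kN/m over full span:
  y_1 = -wx(L³-2Lx²+x³)/(24EI) = -(-4)·(8/5)·(4³-2·4·(8/5)²+(8/5)³)/(24·200000) = 124/1953125 m
Load 2 — point force P=-9 kN at a=3 m (b=L-a=1):
  y_2 = -Pbx(L²-b²-x²)/(6LEI)  [x≤a] = -(-9)·1·(8/5)·(4²-1²-(8/5)²)/(6·4·200000) = 933/25000000 m
Superposition: y = Σ y_i = 12601/125000000 m ≈ 0.000101 m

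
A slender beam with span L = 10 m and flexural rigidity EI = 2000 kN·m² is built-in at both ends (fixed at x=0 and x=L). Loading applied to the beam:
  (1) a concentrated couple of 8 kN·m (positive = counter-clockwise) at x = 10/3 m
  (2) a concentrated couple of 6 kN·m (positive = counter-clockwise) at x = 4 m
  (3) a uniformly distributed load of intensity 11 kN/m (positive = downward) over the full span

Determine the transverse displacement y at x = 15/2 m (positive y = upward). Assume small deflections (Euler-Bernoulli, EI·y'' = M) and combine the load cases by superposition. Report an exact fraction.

y(15/2) = -34981/460800 m

Load 1 — applied couple M₀=8 kN·m at a=10/3 m (b=L-a=20/3):
  y_1 = (R_Ax³/6 - M_Ax²/2 - M₀(x-a)²/2)/EI  [x>a] with R_A=16/15, M_A=0 = ((16/15)·(15/2)³/6 - 0·(15/2)²/2 - 8·((15/2)-(10/3))²/2)/2000 = 1/360 m
Load 2 — applied couple M₀=6 kN·m at a=4 m (b=L-a=6):
  y_2 = (R_Ax³/6 - M_Ax²/2 - M₀(x-a)²/2)/EI  [x>a] with R_A=108/125, M_A=18/25 = ((108/125)·(15/2)³/6 - (18/25)·(15/2)²/2 - 6·((15/2)-4)²/2)/2000 = 3/1600 m
Load 3 — uniform load w=11 kN/m over full span:
  y_3 = -wx²(L-x)²/(24EI) = -11·(15/2)²·(10-(15/2))²/(24·2000) = -165/2048 m
Superposition: y = Σ y_i = -34981/460800 m ≈ -0.075914 m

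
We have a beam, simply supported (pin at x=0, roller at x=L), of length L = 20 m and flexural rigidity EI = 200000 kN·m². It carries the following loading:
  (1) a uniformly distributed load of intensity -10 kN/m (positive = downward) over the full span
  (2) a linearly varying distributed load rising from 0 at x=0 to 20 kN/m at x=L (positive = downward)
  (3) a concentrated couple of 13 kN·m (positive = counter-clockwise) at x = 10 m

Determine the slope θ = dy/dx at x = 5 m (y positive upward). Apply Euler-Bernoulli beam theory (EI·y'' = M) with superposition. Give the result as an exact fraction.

Load 1 — uniform load w=-10 kN/m over full span:
  θ_1 = -w(L³-6Lx²+4x³)/(24EI) = -(-10)·(20³-6·20·5²+4·5³)/(24·200000) = 11/960 rad
Load 2 — triangular load w₀=20 kN/m (0→w₀ over full span):
  θ_2 = -w₀(7L⁴-30L²x²+15x⁴)/(360LEI) = -20·(7·20⁴-30·20²·5²+15·5⁴)/(360·20·200000) = -1327/115200 rad
Load 3 — applied couple M₀=13 kN·m at a=10 m (b=L-a=10):
  θ_3 = (M₀x²/(2L)+C₁)/EI  [x≤a] with C₁=M₀(3b²-L²)/(6L)=-65/6 = (13·5²/(2·20)+(-65/6))/200000 = -13/960000 rad
Superposition: θ = Σ θ_i = -107/1440000 rad ≈ -0.000074 rad

θ(5) = -107/1440000 rad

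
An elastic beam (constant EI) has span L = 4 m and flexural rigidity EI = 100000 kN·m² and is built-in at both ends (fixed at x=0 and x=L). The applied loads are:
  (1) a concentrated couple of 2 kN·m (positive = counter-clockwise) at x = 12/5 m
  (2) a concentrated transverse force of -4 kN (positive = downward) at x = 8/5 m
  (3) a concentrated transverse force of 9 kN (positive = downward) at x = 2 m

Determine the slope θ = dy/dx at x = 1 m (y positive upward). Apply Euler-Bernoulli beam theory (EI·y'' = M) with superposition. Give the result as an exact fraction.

θ(1) = -761/50000000 rad

Load 1 — applied couple M₀=2 kN·m at a=12/5 m (b=L-a=8/5):
  θ_1 = (R_Ax²/2 - M_Ax)/EI  [x≤a] with R_A=18/25, M_A=16/25 = ((18/25)·1²/2 - (16/25)·1)/100000 = -7/2500000 rad
Load 2 — point force P=-4 kN at a=8/5 m (b=L-a=12/5):
  θ_2 = -Pb²x(2aL-(3a+b)x)/(2L³EI)  [x≤a] = -(-4)·(12/5)²·1·(2·(8/5)·4-(3·(8/5)+(12/5))·1)/(2·4³·100000) = 63/6250000 rad
Load 3 — point force P=9 kN at a=2 m (b=L-a=2):
  θ_3 = -Pb²x(2aL-(3a+b)x)/(2L³EI)  [x≤a] = -9·2²·1·(2·2·4-(3·2+2)·1)/(2·4³·100000) = -9/400000 rad
Superposition: θ = Σ θ_i = -761/50000000 rad ≈ -0.000015 rad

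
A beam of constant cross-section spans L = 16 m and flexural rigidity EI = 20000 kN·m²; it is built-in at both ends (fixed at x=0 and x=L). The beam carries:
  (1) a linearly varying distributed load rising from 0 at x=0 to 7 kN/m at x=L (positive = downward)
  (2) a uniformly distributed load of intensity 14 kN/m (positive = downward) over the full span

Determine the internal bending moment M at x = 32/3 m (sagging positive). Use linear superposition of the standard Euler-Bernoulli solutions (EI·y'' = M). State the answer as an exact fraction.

Load 1 — triangular load w₀=7 kN/m (0→w₀ over full span):
  M_1 = 3w₀Lx/20 - w₀L²/30 - w₀x³/(6L) = 3·7·16·(32/3)/20 - 7·16²/30 - 7·(32/3)³/(6·16) = 12544/405 kN·m
Load 2 — uniform load w=14 kN/m over full span:
  M_2 = wLx/2 - wL²/12 - wx²/2 = 14·16·(32/3)/2 - 14·16²/12 - 14·(32/3)²/2 = 896/9 kN·m
Superposition: M = Σ M_i = 52864/405 kN·m ≈ 130.528395 kN·m

M(32/3) = 52864/405 kN·m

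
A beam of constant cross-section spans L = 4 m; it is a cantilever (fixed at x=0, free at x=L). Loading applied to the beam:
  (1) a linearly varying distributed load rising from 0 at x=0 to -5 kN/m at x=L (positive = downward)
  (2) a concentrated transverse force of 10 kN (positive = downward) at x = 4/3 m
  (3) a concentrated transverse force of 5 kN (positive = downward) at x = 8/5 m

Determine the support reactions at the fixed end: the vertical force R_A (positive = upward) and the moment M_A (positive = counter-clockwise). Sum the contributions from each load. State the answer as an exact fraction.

R_A = 5 kN, M_A = -16/3 kN·m

Load 1 — triangular load w₀=-5 kN/m (0→w₀ over full span):
  R_A = w₀L/2 = (-5)·4/2 = -10 kN
  M_A = w₀L²/3 = (-5)·4²/3 = -80/3 kN·m
Load 2 — point force P=10 kN at a=4/3 m (b=L-a=8/3):
  R_A = P = 10 kN
  M_A = Pa = 10·(4/3) = 40/3 kN·m
Load 3 — point force P=5 kN at a=8/5 m (b=L-a=12/5):
  R_A = P = 5 kN
  M_A = Pa = 5·(8/5) = 8 kN·m
Superposition: R_A = 5 kN, M_A = -16/3 kN·m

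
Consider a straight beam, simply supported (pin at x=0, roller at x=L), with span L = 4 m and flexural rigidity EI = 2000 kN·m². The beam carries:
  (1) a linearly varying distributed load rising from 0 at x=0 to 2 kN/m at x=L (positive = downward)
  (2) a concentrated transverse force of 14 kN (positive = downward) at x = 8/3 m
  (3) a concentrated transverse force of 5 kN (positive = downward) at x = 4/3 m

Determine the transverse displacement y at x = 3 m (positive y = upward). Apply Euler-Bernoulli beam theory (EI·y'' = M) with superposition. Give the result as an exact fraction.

Load 1 — triangular load w₀=2 kN/m (0→w₀ over full span):
  y_1 = -w₀x(7L⁴-10L²x²+3x⁴)/(360LEI) = -2·3·(7·4⁴-10·4²·3²+3·3⁴)/(360·4·2000) = -119/96000 m
Load 2 — point force P=14 kN at a=8/3 m (b=L-a=4/3):
  y_2 = -Pa(L-x)(2Lx-a²-x²)/(6LEI)  [x>a] = -14·(8/3)·(4-3)·(2·4·3-(8/3)²-3²)/(6·4·2000) = -497/81000 m
Load 3 — point force P=5 kN at a=4/3 m (b=L-a=8/3):
  y_3 = -Pa(L-x)(2Lx-a²-x²)/(6LEI)  [x>a] = -5·(4/3)·(4-3)·(2·4·3-(4/3)²-3²)/(6·4·2000) = -119/64800 m
Superposition: y = Σ y_i = -2653/288000 m ≈ -0.009212 m

y(3) = -2653/288000 m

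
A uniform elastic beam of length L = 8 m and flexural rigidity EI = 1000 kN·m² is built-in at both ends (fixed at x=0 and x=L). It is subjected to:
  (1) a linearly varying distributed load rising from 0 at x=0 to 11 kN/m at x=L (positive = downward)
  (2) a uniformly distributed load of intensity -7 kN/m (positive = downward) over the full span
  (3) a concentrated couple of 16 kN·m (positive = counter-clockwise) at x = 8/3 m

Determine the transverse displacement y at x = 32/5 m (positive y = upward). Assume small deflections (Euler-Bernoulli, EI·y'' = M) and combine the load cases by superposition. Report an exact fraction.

Load 1 — triangular load w₀=11 kN/m (0→w₀ over full span):
  y_1 = -w₀x²(L-x)²(x+2L)/(120LEI) = -11·(32/5)²·(8-(32/5))²·((32/5)+2·8)/(120·8·1000) = -157696/5859375 m
Load 2 — uniform load w=-7 kN/m over full span:
  y_2 = -wx²(L-x)²/(24EI) = -(-7)·(32/5)²·(8-(32/5))²/(24·1000) = 7168/234375 m
Load 3 — applied couple M₀=16 kN·m at a=8/3 m (b=L-a=16/3):
  y_3 = (R_Ax³/6 - M_Ax²/2 - M₀(x-a)²/2)/EI  [x>a] with R_A=8/3, M_A=0 = ((8/3)·(32/5)³/6 - 0·(32/5)²/2 - 16·((32/5)-(8/3))²/2)/1000 = 704/140625 m
Superposition: y = Σ y_i = 152512/17578125 m ≈ 0.008676 m

y(32/5) = 152512/17578125 m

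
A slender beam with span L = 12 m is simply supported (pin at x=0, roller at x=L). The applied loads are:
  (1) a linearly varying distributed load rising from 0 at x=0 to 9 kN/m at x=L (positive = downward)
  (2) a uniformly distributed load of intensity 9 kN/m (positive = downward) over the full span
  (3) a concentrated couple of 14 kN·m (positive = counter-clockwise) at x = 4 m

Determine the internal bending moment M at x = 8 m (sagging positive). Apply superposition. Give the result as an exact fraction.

Load 1 — triangular load w₀=9 kN/m (0→w₀ over full span):
  M_1 = w₀Lx/6 - w₀x³/(6L) = 9·12·8/6 - 9·8³/(6·12) = 80 kN·m
Load 2 — uniform load w=9 kN/m over full span:
  M_2 = wx(L-x)/2 = 9·8·(12-8)/2 = 144 kN·m
Load 3 — applied couple M₀=14 kN·m at a=4 m (b=L-a=8):
  M_3 = M₀x/L - M₀  [x>a] = 14·8/12 - 14 = -14/3 kN·m
Superposition: M = Σ M_i = 658/3 kN·m ≈ 219.333333 kN·m

M(8) = 658/3 kN·m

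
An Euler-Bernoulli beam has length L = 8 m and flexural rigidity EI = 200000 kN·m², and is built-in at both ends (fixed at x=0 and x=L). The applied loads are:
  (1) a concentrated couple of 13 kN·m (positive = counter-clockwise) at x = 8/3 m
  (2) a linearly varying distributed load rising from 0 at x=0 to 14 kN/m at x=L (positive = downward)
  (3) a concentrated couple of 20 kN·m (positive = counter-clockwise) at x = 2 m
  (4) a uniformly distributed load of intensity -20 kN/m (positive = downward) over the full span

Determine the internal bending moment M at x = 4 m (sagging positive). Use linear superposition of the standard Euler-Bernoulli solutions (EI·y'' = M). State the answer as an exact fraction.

Load 1 — applied couple M₀=13 kN·m at a=8/3 m (b=L-a=16/3):
  M_1 = R_Ax - M_A - M₀  [x>a] with R_A=13/6, M_A=0 = (13/6)·4 - 0 - 13 = -13/3 kN·m
Load 2 — triangular load w₀=14 kN/m (0→w₀ over full span):
  M_2 = 3w₀Lx/20 - w₀L²/30 - w₀x³/(6L) = 3·14·8·4/20 - 14·8²/30 - 14·4³/(6·8) = 56/3 kN·m
Load 3 — applied couple M₀=20 kN·m at a=2 m (b=L-a=6):
  M_3 = R_Ax - M_A - M₀  [x>a] with R_A=45/16, M_A=-15/4 = (45/16)·4 - (-15/4) - 20 = -5 kN·m
Load 4 — uniform load w=-20 kN/m over full span:
  M_4 = wLx/2 - wL²/12 - wx²/2 = (-20)·8·4/2 - (-20)·8²/12 - (-20)·4²/2 = -160/3 kN·m
Superposition: M = Σ M_i = -44 kN·m ≈ -44.000000 kN·m

M(4) = -44 kN·m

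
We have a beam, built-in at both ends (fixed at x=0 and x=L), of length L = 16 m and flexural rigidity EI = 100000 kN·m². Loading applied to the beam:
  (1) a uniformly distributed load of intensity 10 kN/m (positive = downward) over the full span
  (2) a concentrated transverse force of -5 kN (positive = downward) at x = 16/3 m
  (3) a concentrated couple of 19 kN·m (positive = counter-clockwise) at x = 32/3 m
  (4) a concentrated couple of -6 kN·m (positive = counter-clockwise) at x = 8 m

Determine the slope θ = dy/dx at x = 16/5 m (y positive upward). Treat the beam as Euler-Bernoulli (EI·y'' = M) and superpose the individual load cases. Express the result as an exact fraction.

Load 1 — uniform load w=10 kN/m over full span:
  θ_1 = -wx(L-x)(L-2x)/(12EI) = -10·(16/5)·(16-(16/5))·(16-2·(16/5))/(12·100000) = -256/78125 rad
Load 2 — point force P=-5 kN at a=16/3 m (b=L-a=32/3):
  θ_2 = -Pb²x(2aL-(3a+b)x)/(2L³EI)  [x≤a] = -(-5)·(32/3)²·(16/5)·(2·(16/3)·16-(3·(16/3)+(32/3))·(16/5))/(2·16³·100000) = 16/84375 rad
Load 3 — applied couple M₀=19 kN·m at a=32/3 m (b=L-a=16/3):
  θ_3 = (R_Ax²/2 - M_Ax)/EI  [x≤a] with R_A=19/12, M_A=19/3 = ((19/12)·(16/5)²/2 - (19/3)·(16/5))/100000 = -19/156250 rad
Load 4 — applied couple M₀=-6 kN·m at a=8 m (b=L-a=8):
  θ_4 = (R_Ax²/2 - M_Ax)/EI  [x≤a] with R_A=-9/16, M_A=-3/2 = ((-9/16)·(16/5)²/2 - (-3/2)·(16/5))/100000 = 3/156250 rad
Superposition: θ = Σ θ_i = -6728/2109375 rad ≈ -0.003190 rad

θ(16/5) = -6728/2109375 rad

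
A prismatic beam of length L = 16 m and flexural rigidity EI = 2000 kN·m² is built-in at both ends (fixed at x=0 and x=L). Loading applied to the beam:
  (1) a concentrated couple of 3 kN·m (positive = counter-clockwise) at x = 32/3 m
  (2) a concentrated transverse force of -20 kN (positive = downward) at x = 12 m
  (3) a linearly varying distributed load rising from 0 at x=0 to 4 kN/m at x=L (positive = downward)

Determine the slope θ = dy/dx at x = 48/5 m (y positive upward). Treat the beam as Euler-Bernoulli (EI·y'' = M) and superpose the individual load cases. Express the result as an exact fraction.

Load 1 — applied couple M₀=3 kN·m at a=32/3 m (b=L-a=16/3):
  θ_1 = (R_Ax²/2 - M_Ax)/EI  [x≤a] with R_A=1/4, M_A=1 = ((1/4)·(48/5)²/2 - 1·(48/5))/2000 = 3/3125 rad
Load 2 — point force P=-20 kN at a=12 m (b=L-a=4):
  θ_2 = -Pb²x(2aL-(3a+b)x)/(2L³EI)  [x≤a] = -(-20)·4²·(48/5)·(2·12·16-(3·12+4)·(48/5))/(2·16³·2000) = 0 rad
Load 3 — triangular load w₀=4 kN/m (0→w₀ over full span):
  θ_3 = -w₀(2x(L-x)(L-2x)(x+2L)+x²(L-x)²)/(120LEI) = -4·(2·(48/5)·(16-(48/5))·(16-2·(48/5))·((48/5)+2·16)+(48/5)²·(16-(48/5))²)/(120·16·2000) = 1024/78125 rad
Superposition: θ = Σ θ_i = 1099/78125 rad ≈ 0.014067 rad

θ(48/5) = 1099/78125 rad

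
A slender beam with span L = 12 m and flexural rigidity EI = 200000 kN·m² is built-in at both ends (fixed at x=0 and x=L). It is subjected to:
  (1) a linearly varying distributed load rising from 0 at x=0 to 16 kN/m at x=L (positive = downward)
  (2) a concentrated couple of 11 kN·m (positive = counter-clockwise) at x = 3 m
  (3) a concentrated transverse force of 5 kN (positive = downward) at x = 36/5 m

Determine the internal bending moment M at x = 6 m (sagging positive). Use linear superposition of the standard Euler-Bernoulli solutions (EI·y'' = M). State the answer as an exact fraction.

Load 1 — triangular load w₀=16 kN/m (0→w₀ over full span):
  M_1 = 3w₀Lx/20 - w₀L²/30 - w₀x³/(6L) = 3·16·12·6/20 - 16·12²/30 - 16·6³/(6·12) = 48 kN·m
Load 2 — applied couple M₀=11 kN·m at a=3 m (b=L-a=9):
  M_2 = R_Ax - M_A - M₀  [x>a] with R_A=33/32, M_A=-33/16 = (33/32)·6 - (-33/16) - 11 = -11/4 kN·m
Load 3 — point force P=5 kN at a=36/5 m (b=L-a=24/5):
  M_3 = Pb²(3a+b)x/L³ - Pab²/L²  [x≤a] = 5·(24/5)²·(3·(36/5)+(24/5))·6/12³ - 5·(36/5)·(24/5)²/12² = 24/5 kN·m
Superposition: M = Σ M_i = 1001/20 kN·m ≈ 50.050000 kN·m

M(6) = 1001/20 kN·m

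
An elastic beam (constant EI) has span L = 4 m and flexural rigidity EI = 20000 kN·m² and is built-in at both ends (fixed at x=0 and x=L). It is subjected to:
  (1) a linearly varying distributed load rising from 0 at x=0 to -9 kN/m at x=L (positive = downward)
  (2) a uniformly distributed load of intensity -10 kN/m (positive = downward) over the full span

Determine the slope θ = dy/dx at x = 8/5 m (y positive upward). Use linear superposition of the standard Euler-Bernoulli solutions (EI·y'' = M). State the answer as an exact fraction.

Load 1 — triangular load w₀=-9 kN/m (0→w₀ over full span):
  θ_1 = -w₀(2x(L-x)(L-2x)(x+2L)+x²(L-x)²)/(120LEI) = -(-9)·(2·(8/5)·(4-(8/5))·(4-2·(8/5))·((8/5)+2·4)+(8/5)²·(4-(8/5))²)/(120·4·20000) = 27/390625 rad
Load 2 — uniform load w=-10 kN/m over full span:
  θ_2 = -wx(L-x)(L-2x)/(12EI) = -(-10)·(8/5)·(4-(8/5))·(4-2·(8/5))/(12·20000) = 2/15625 rad
Superposition: θ = Σ θ_i = 77/390625 rad ≈ 0.000197 rad

θ(8/5) = 77/390625 rad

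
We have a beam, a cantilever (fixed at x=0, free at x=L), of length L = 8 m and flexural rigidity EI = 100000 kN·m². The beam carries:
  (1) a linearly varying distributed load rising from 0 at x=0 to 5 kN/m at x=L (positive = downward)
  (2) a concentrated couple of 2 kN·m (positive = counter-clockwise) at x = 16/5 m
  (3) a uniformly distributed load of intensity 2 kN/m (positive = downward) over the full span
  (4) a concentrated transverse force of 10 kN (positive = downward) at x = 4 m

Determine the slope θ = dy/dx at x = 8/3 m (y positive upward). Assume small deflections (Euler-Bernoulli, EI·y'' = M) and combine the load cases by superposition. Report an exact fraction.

Load 1 — triangular load w₀=5 kN/m (0→w₀ over full span):
  θ_1 = (w₀Lx²/4-w₀L²x/3-w₀x⁴/(24L))/EI = (5·8·(8/3)²/4-5·8²·(8/3)/3-5·(8/3)⁴/(24·8))/100000 = -326/151875 rad
Load 2 — applied couple M₀=2 kN·m at a=16/5 m (b=L-a=24/5):
  θ_2 = M₀x/EI  [x≤a] = 2·(8/3)/100000 = 1/18750 rad
Load 3 — uniform load w=2 kN/m over full span:
  θ_3 = -wx(x²-3Lx+3L²)/(6EI) = -2·(8/3)·((8/3)²-3·8·(8/3)+3·8²)/(6·100000) = -304/253125 rad
Load 4 — point force P=10 kN at a=4 m (b=L-a=4):
  θ_4 = -Px(2a-x)/(2EI)  [x≤a] = -10·(8/3)·(2·4-(8/3))/(2·100000) = -4/5625 rad
Superposition: θ = Σ θ_i = -6083/1518750 rad ≈ -0.004005 rad

θ(8/3) = -6083/1518750 rad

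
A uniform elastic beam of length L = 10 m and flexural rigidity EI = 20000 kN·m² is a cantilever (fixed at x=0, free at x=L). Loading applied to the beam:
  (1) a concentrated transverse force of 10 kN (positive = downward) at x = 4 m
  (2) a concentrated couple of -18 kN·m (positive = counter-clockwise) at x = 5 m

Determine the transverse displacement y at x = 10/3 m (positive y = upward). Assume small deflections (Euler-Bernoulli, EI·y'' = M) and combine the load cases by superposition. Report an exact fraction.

y(10/3) = -211/16200 m

Load 1 — point force P=10 kN at a=4 m (b=L-a=6):
  y_1 = -Px²(3a-x)/(6EI)  [x≤a] = -10·(10/3)²·(3·4-(10/3))/(6·20000) = -13/1620 m
Load 2 — applied couple M₀=-18 kN·m at a=5 m (b=L-a=5):
  y_2 = M₀x²/(2EI)  [x≤a] = (-18)·(10/3)²/(2·20000) = -1/200 m
Superposition: y = Σ y_i = -211/16200 m ≈ -0.013025 m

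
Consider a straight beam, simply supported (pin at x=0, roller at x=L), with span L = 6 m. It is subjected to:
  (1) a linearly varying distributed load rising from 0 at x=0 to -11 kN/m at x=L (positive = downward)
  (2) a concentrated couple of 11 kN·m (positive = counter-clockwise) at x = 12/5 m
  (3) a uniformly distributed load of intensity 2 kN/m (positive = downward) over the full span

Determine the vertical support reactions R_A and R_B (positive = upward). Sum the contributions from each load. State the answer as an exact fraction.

Load 1 — triangular load w₀=-11 kN/m (0→w₀ over full span):
  R_A = w₀L/6 = (-11)·6/6 = -11 kN
  R_B = w₀L/3 = (-11)·6/3 = -22 kN
Load 2 — applied couple M₀=11 kN·m at a=12/5 m (b=L-a=18/5):
  R_A = M₀/L = 11/6 kN
  R_B = -M₀/L = -11/6 kN
Load 3 — uniform load w=2 kN/m over full span:
  R_A = wL/2 = 2·6/2 = 6 kN
  R_B = wL/2 = 2·6/2 = 6 kN
Superposition: R_A = -19/6 kN, R_B = -107/6 kN

R_A = -19/6 kN, R_B = -107/6 kN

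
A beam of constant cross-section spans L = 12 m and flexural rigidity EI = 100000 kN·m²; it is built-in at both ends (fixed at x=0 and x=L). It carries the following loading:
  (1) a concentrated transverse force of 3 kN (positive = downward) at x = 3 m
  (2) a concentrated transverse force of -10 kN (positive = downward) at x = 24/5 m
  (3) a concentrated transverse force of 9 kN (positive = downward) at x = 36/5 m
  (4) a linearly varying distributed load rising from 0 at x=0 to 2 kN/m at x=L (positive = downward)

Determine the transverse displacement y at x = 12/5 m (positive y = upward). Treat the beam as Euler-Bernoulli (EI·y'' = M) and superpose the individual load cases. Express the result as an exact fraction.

Load 1 — point force P=3 kN at a=3 m (b=L-a=9):
  y_1 = -Pb²x²(3aL-(3a+b)x)/(6L³EI)  [x≤a] = -3·9²·(12/5)²·(3·3·12-(3·3+9)·(12/5))/(6·12³·100000) = -2187/25000000 m
Load 2 — point force P=-10 kN at a=24/5 m (b=L-a=36/5):
  y_2 = -Pb²x²(3aL-(3a+b)x)/(6L³EI)  [x≤a] = -(-10)·(36/5)²·(12/5)²·(3·(24/5)·12-(3·(24/5)+(36/5))·(12/5))/(6·12³·100000) = 3402/9765625 m
Load 3 — point force P=9 kN at a=36/5 m (b=L-a=24/5):
  y_3 = -Pb²x²(3aL-(3a+b)x)/(6L³EI)  [x≤a] = -9·(24/5)²·(12/5)²·(3·(36/5)·12-(3·(36/5)+(24/5))·(12/5))/(6·12³·100000) = -11016/48828125 m
Load 4 — triangular load w₀=2 kN/m (0→w₀ over full span):
  y_4 = -w₀x²(L-x)²(x+2L)/(120LEI) = -2·(12/5)²·(12-(12/5))²·((12/5)+2·12)/(120·12·100000) = -9504/48828125 m
Superposition: y = Σ y_i = -99603/625000000 m ≈ -0.000159 m

y(12/5) = -99603/625000000 m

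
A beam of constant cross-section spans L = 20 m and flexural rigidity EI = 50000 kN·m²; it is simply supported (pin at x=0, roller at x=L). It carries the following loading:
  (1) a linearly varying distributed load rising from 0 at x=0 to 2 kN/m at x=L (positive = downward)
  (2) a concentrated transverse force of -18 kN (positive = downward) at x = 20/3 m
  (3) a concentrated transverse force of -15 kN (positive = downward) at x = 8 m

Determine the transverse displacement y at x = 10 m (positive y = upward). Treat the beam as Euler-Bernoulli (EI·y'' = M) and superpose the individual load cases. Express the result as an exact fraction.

Load 1 — triangular load w₀=2 kN/m (0→w₀ over full span):
  y_1 = -w₀x(7L⁴-10L²x²+3x⁴)/(360LEI) = -2·10·(7·20⁴-10·20²·10²+3·10⁴)/(360·20·50000) = -1/24 m
Load 2 — point force P=-18 kN at a=20/3 m (b=L-a=40/3):
  y_2 = -Pa(L-x)(2Lx-a²-x²)/(6LEI)  [x>a] = -(-18)·(20/3)·(20-10)·(2·20·10-(20/3)²-10²)/(6·20·50000) = 23/450 m
Load 3 — point force P=-15 kN at a=8 m (b=L-a=12):
  y_3 = -Pa(L-x)(2Lx-a²-x²)/(6LEI)  [x>a] = -(-15)·8·(20-10)·(2·20·10-8²-10²)/(6·20·50000) = 59/1250 m
Superposition: y = Σ y_i = 2549/45000 m ≈ 0.056644 m

y(10) = 2549/45000 m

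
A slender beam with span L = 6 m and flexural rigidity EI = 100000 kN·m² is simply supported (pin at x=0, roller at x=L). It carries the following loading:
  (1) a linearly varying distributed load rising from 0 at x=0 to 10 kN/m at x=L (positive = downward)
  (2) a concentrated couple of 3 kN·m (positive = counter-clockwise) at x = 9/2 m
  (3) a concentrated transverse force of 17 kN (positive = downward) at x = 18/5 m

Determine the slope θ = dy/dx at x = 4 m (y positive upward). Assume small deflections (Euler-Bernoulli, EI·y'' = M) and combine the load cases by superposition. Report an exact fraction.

Load 1 — triangular load w₀=10 kN/m (0→w₀ over full span):
  θ_1 = -w₀(7L⁴-30L²x²+15x⁴)/(360LEI) = -10·(7·6⁴-30·6²·4²+15·4⁴)/(360·6·100000) = 91/450000 rad
Load 2 — applied couple M₀=3 kN·m at a=9/2 m (b=L-a=3/2):
  θ_2 = (M₀x²/(2L)+C₁)/EI  [x≤a] with C₁=M₀(3b²-L²)/(6L)=-39/16 = (3·4²/(2·6)+(-39/16))/100000 = 1/64000 rad
Load 3 — point force P=17 kN at a=18/5 m (b=L-a=12/5):
  θ_3 = -Pa(2L²-6Lx+3x²+a²)/(6LEI)  [x>a] = -17·(18/5)·(2·6²-6·6·4+3·4²+(18/5)²)/(6·6·100000) = 1173/6250000 rad
Superposition: θ = Σ θ_i = 729949/1800000000 rad ≈ 0.000406 rad

θ(4) = 729949/1800000000 rad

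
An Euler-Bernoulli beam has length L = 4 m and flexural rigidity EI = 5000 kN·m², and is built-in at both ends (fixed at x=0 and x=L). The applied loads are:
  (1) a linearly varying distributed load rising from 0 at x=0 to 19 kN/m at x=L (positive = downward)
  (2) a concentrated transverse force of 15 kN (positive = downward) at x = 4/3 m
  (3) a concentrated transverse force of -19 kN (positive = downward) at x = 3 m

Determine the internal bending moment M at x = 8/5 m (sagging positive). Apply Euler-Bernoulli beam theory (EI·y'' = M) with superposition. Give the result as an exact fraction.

Load 1 — triangular load w₀=19 kN/m (0→w₀ over full span):
  M_1 = 3w₀Lx/20 - w₀L²/30 - w₀x³/(6L) = 3·19·4·(8/5)/20 - 19·4²/30 - 19·(8/5)³/(6·4) = 608/125 kN·m
Load 2 — point force P=15 kN at a=4/3 m (b=L-a=8/3):
  M_2 = Pa²(a+3b)(L-x)/L³ - Pa²b/L²  [x>a] = 15·(4/3)²·((4/3)+3·(8/3))·(4-(8/5))/4³ - 15·(4/3)²·(8/3)/4² = 44/9 kN·m
Load 3 — point force P=-19 kN at a=3 m (b=L-a=1):
  M_3 = Pb²(3a+b)x/L³ - Pab²/L²  [x≤a] = (-19)·1²·(3·3+1)·(8/5)/4³ - (-19)·3·1²/4² = -19/16 kN·m
Superposition: M = Σ M_i = 154177/18000 kN·m ≈ 8.565389 kN·m

M(8/5) = 154177/18000 kN·m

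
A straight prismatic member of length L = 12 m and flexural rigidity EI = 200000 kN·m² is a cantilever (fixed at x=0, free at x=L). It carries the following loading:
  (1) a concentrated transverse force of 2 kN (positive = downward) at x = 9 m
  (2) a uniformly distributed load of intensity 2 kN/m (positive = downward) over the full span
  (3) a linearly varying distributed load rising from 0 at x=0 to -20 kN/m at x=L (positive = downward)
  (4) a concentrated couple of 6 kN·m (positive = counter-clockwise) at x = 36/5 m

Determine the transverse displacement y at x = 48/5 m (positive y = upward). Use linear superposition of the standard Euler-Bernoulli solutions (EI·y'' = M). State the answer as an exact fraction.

Load 1 — point force P=2 kN at a=9 m (b=L-a=3):
  y_1 = -Pa²(3x-a)/(6EI)  [x>a] = -2·9²·(3·(48/5)-9)/(6·200000) = -2673/1000000 m
Load 2 — uniform load w=2 kN/m over full span:
  y_2 = -wx²(x²-4Lx+6L²)/(24EI) = -2·(48/5)²·((48/5)²-4·12·(48/5)+6·12²)/(24·200000) = -37152/1953125 m
Load 3 — triangular load w₀=-20 kN/m (0→w₀ over full span):
  y_3 = (w₀Lx³/12-w₀L²x²/6-w₀x⁵/(120L))/EI = ((-20)·12·(48/5)³/12-(-20)·12²·(48/5)²/6-(-20)·(48/5)⁵/(120·12))/200000 = 1351296/9765625 m
Load 4 — applied couple M₀=6 kN·m at a=36/5 m (b=L-a=24/5):
  y_4 = M₀a(2x-a)/(2EI)  [x>a] = 6·(36/5)·(2·(48/5)-(36/5))/(2·200000) = 81/62500 m
Superposition: y = Σ y_i = 73733679/625000000 m ≈ 0.117974 m

y(48/5) = 73733679/625000000 m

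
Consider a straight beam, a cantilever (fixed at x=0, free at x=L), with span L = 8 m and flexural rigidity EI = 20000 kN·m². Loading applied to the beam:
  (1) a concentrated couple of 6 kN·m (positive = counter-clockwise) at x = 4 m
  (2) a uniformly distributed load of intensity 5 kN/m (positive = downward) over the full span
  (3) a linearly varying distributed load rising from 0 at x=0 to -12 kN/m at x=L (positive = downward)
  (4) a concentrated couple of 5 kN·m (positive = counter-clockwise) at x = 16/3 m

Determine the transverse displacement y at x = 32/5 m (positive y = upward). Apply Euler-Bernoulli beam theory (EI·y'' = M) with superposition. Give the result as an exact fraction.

y(32/5) = 14118773/175781250 m

Load 1 — applied couple M₀=6 kN·m at a=4 m (b=L-a=4):
  y_1 = M₀a(2x-a)/(2EI)  [x>a] = 6·4·(2·(32/5)-4)/(2·20000) = 33/6250 m
Load 2 — uniform load w=5 kN/m over full span:
  y_2 = -wx²(x²-4Lx+6L²)/(24EI) = -5·(32/5)²·((32/5)²-4·8·(32/5)+6·8²)/(24·20000) = -22016/234375 m
Load 3 — triangular load w₀=-12 kN/m (0→w₀ over full span):
  y_3 = (w₀Lx³/12-w₀L²x²/6-w₀x⁵/(120L))/EI = ((-12)·8·(32/5)³/12-(-12)·8²·(32/5)²/6-(-12)·(32/5)⁵/(120·8))/20000 = 1601536/9765625 m
Load 4 — applied couple M₀=5 kN·m at a=16/3 m (b=L-a=8/3):
  y_4 = M₀a(2x-a)/(2EI)  [x>a] = 5·(16/3)·(2·(32/5)-(16/3))/(2·20000) = 28/5625 m
Superposition: y = Σ y_i = 14118773/175781250 m ≈ 0.080320 m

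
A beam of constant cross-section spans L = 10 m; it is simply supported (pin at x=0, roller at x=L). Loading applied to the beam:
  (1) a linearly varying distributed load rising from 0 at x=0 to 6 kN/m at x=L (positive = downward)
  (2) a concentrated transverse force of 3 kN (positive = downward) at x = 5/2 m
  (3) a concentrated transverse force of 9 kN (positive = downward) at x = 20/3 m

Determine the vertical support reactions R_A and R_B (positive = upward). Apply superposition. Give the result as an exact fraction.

R_A = 61/4 kN, R_B = 107/4 kN

Load 1 — triangular load w₀=6 kN/m (0→w₀ over full span):
  R_A = w₀L/6 = 6·10/6 = 10 kN
  R_B = w₀L/3 = 6·10/3 = 20 kN
Load 2 — point force P=3 kN at a=5/2 m (b=L-a=15/2):
  R_A = Pb/L = 3·(15/2)/10 = 9/4 kN
  R_B = Pa/L = 3·(5/2)/10 = 3/4 kN
Load 3 — point force P=9 kN at a=20/3 m (b=L-a=10/3):
  R_A = Pb/L = 9·(10/3)/10 = 3 kN
  R_B = Pa/L = 9·(20/3)/10 = 6 kN
Superposition: R_A = 61/4 kN, R_B = 107/4 kN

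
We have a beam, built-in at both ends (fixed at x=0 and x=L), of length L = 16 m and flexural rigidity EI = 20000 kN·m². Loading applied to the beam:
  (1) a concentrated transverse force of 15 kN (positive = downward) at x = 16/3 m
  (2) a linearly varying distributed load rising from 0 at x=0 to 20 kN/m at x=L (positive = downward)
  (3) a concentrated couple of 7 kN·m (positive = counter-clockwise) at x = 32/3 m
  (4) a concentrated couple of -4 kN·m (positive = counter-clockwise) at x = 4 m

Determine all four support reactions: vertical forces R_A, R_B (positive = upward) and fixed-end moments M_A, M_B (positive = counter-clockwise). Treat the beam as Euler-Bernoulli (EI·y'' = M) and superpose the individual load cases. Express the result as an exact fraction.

Load 1 — point force P=15 kN at a=16/3 m (b=L-a=32/3):
  R_A = Pb²(3a+b)/L³ = 15·(32/3)²·(3·(16/3)+(32/3))/16³ = 100/9 kN
  M_A = Pab²/L² = 15·(16/3)·(32/3)²/16² = 320/9 kN·m
  R_B = Pa²(a+3b)/L³ = 15·(16/3)²·((16/3)+3·(32/3))/16³ = 35/9 kN
  M_B = -Pa²b/L² = -15·(16/3)²·(32/3)/16² = -160/9 kN·m
Load 2 — triangular load w₀=20 kN/m (0→w₀ over full span):
  R_A = 3w₀L/20 = 3·20·16/20 = 48 kN
  M_A = w₀L²/30 = 20·16²/30 = 512/3 kN·m
  R_B = 7w₀L/20 = 7·20·16/20 = 112 kN
  M_B = -w₀L²/20 = -20·16²/20 = -256 kN·m
Load 3 — applied couple M₀=7 kN·m at a=32/3 m (b=L-a=16/3):
  R_A = 6M₀ab/L³ = 6·7·(32/3)·(16/3)/16³ = 7/12 kN
  M_A = M₀b(2a-b)/L² = 7·(16/3)·(2·(32/3)-(16/3))/16² = 7/3 kN·m
  R_B = -6M₀ab/L³ = -6·7·(32/3)·(16/3)/16³ = -7/12 kN
  M_B = M₀a(2b-a)/L² = 7·(32/3)·(2·(16/3)-(32/3))/16² = 0 kN·m
Load 4 — applied couple M₀=-4 kN·m at a=4 m (b=L-a=12):
  R_A = 6M₀ab/L³ = 6·(-4)·4·12/16³ = -9/32 kN
  M_A = M₀b(2a-b)/L² = (-4)·12·(2·4-12)/16² = 3/4 kN·m
  R_B = -6M₀ab/L³ = -6·(-4)·4·12/16³ = 9/32 kN
  M_B = M₀a(2b-a)/L² = (-4)·4·(2·12-4)/16² = -5/4 kN·m
Superposition: R_A = 17111/288 kN, M_A = 7535/36 kN·m, R_B = 33289/288 kN, M_B = -9901/36 kN·m

R_A = 17111/288 kN, M_A = 7535/36 kN·m, R_B = 33289/288 kN, M_B = -9901/36 kN·m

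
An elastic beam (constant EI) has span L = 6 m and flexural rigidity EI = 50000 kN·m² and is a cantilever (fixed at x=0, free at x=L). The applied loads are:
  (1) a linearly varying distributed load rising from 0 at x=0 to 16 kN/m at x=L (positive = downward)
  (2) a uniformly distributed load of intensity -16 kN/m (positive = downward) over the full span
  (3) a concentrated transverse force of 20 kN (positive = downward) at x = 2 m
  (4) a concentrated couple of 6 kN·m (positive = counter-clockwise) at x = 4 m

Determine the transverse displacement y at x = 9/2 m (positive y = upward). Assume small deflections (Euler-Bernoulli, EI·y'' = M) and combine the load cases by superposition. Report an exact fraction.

Load 1 — triangular load w₀=16 kN/m (0→w₀ over full span):
  y_1 = (w₀Lx³/12-w₀L²x²/6-w₀x⁵/(120L))/EI = (16·6·(9/2)³/12-16·6²·(9/2)²/6-16·(9/2)⁵/(120·6))/50000 = -200961/8000000 m
Load 2 — uniform load w=-16 kN/m over full span:
  y_2 = -wx²(x²-4Lx+6L²)/(24EI) = -(-16)·(9/2)²·((9/2)²-4·6·(9/2)+6·6²)/(24·50000) = 13851/400000 m
Load 3 — point force P=20 kN at a=2 m (b=L-a=4):
  y_3 = -Pa²(3x-a)/(6EI)  [x>a] = -20·2²·(3·(9/2)-2)/(6·50000) = -23/7500 m
Load 4 — applied couple M₀=6 kN·m at a=4 m (b=L-a=2):
  y_4 = M₀a(2x-a)/(2EI)  [x>a] = 6·4·(2·(9/2)-4)/(2·50000) = 3/2500 m
Superposition: y = Σ y_i = 183377/24000000 m ≈ 0.007641 m

y(9/2) = 183377/24000000 m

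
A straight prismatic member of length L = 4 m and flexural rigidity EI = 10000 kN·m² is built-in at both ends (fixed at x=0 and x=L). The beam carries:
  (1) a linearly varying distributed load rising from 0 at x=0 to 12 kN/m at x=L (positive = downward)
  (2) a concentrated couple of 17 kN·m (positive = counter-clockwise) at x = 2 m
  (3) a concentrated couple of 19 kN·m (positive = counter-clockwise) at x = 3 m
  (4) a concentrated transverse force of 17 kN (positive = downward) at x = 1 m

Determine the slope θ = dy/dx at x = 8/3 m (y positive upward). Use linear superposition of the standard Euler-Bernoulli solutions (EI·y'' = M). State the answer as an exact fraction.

Load 1 — triangular load w₀=12 kN/m (0→w₀ over full span):
  θ_1 = -w₀(2x(L-x)(L-2x)(x+2L)+x²(L-x)²)/(120LEI) = -12·(2·(8/3)·(4-(8/3))·(4-2·(8/3))·((8/3)+2·4)+(8/3)²·(4-(8/3))²)/(120·4·10000) = 56/253125 rad
Load 2 — applied couple M₀=17 kN·m at a=2 m (b=L-a=2):
  θ_2 = (R_Ax²/2 - M_Ax - M₀(x-a))/EI  [x>a] with R_A=51/8, M_A=17/4 = ((51/8)·(8/3)²/2 - (17/4)·(8/3) - 17·((8/3)-2))/10000 = 0 rad
Load 3 — applied couple M₀=19 kN·m at a=3 m (b=L-a=1):
  θ_3 = (R_Ax²/2 - M_Ax)/EI  [x≤a] with R_A=171/32, M_A=95/16 = ((171/32)·(8/3)²/2 - (95/16)·(8/3))/10000 = 19/60000 rad
Load 4 — point force P=17 kN at a=1 m (b=L-a=3):
  θ_4 = Pa²(L-x)(2bL-(3b+a)(L-x))/(2L³EI)  [x>a] = 17·1²·(4-(8/3))·(2·3·4-(3·3+1)·(4-(8/3)))/(2·4³·10000) = 17/90000 rad
Superposition: θ = Σ θ_i = 5887/8100000 rad ≈ 0.000727 rad

θ(8/3) = 5887/8100000 rad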